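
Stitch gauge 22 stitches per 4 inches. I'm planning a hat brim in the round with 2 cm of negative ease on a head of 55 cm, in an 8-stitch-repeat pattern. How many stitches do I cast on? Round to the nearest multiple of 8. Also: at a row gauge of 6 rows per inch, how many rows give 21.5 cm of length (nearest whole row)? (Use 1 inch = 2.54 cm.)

Cast on 112 stitches; work 51 rows.

Finished = 55 − 2 = 53 cm.
53 cm × 1/2.54 = 20.87 inches.
22/4 = 5.5 sts per in; 20.87 × 5.5 = 114.76 sts.
Nearest multiple of 8 → 112.
21.5 cm = 8.46 inches; × 6 = 50.79 → 51 rows.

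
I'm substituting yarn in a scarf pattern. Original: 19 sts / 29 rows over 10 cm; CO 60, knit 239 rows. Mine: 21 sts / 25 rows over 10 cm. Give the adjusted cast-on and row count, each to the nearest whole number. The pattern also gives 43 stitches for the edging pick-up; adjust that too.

Cast on 66 stitches; work 206 rows; edging pick-up 48 stitches.

Stitches: 60 × 21/19 = 66.32 → 66.
Rows: 239 × 25/29 = 206.03 → 206.
edging pick-up: 43 × 21/19 = 47.53 → 48.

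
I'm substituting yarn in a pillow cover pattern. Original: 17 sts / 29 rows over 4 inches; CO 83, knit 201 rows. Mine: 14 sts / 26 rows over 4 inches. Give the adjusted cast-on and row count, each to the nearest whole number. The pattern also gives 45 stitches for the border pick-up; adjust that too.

Cast on 68 stitches; work 180 rows; border pick-up 37 stitches.

Stitches: 83 × 14/17 = 68.35 → 68.
Rows: 201 × 26/29 = 180.21 → 180.
border pick-up: 45 × 14/17 = 37.06 → 37.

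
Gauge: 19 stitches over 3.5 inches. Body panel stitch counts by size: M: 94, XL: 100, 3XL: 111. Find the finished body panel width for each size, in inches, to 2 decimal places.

M 17.32 inches; XL 18.42 inches; 3XL 20.45 inches.

19/3.5 = 5.429 sts per in.
M: 94 / 5.429 = 17.316 → 17.32 in.
XL: 100 / 5.429 = 18.421 → 18.42 in.
3XL: 111 / 5.429 = 20.447 → 20.45 in.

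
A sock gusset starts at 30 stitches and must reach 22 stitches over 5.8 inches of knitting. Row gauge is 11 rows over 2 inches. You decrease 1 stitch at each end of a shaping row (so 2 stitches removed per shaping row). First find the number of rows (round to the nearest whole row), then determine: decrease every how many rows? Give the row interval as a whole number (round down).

Rows = 5.8 × 5.5 = 31.9 → 32 rows.
Stitches to remove: 8 → 4 shaping rows (at 2 st each).
32 / 4 = 8.00 → every 8 rows.

Decrease every 8th row.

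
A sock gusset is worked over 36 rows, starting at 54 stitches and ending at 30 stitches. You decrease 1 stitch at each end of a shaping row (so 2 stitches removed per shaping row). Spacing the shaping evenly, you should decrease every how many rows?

Decrease every 3rd row.

Stitches to remove: |30 − 54| = 24.
Shaping rows needed: 24 / 2 = 12.
36 rows / 12 = every 3 rows.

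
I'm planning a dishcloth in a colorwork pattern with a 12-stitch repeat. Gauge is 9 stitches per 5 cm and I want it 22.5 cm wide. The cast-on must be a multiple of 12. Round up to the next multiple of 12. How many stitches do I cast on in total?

9 / 5 = 1.8 sts per cm.
22.5 × 1.8 = 40.50 sts.
Next multiple of 12: 48.

Cast on 48 stitches.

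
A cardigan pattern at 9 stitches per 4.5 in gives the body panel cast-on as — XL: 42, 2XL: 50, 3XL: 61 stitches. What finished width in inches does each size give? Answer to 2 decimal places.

XL 21.00 inches; 2XL 25.00 inches; 3XL 30.50 inches.

9/4.5 = 2 sts per in.
XL: 42 / 2 = 21.000 → 21.00 in.
2XL: 50 / 2 = 25.000 → 25.00 in.
3XL: 61 / 2 = 30.500 → 30.50 in.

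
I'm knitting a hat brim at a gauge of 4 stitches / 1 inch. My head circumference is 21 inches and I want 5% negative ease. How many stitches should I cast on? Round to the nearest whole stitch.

Finished = 21 × 0.95 = 19.95 in.
4 / 1 = 4 sts per inch.
19.95 × 4 = 79.80 sts.
→ 80 sts.

80 stitches.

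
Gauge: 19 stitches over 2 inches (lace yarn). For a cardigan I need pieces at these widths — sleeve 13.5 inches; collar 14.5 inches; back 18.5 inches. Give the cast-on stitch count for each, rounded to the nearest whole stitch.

sleeve 128; collar 138; back 176.

Rate = 19/2 = 9.5 sts per in.
sleeve: 13.5 × 9.5 = 128.25 → 128.
collar: 14.5 × 9.5 = 137.75 → 138.
back: 18.5 × 9.5 = 175.75 → 176.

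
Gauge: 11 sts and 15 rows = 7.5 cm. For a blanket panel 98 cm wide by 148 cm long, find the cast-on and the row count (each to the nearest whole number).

Cast on 144 stitches and work 296 rows.

Stitch gauge = 11/7.5 = 1.467 sts/cm; 98 × 1.467 = 143.73 → 144 sts.
Row gauge = 15/7.5 = 2 rows/cm; 148 × 2 = 296.00 → 296 rows.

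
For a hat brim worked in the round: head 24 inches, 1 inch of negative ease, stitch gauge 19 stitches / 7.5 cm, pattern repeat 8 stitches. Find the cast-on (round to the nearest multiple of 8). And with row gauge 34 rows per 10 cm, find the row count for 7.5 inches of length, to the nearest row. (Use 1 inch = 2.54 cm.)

Finished = 24 − 1 = 23 inches.
23 inches × 2.54 = 58.42 cm.
19/7.5 = 2.533 sts per cm; 58.42 × 2.533 = 148.00 sts.
Nearest multiple of 8 → 144.
7.5 inches = 19.05 cm; × 3.4 = 64.77 → 65 rows.

Cast on 144 stitches; work 65 rows.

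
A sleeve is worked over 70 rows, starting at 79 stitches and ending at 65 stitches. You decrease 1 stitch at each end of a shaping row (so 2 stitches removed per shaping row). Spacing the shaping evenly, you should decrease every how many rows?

Decrease every 10th row.

Stitches to remove: |65 − 79| = 14.
Shaping rows needed: 14 / 2 = 7.
70 rows / 7 = every 10 rows.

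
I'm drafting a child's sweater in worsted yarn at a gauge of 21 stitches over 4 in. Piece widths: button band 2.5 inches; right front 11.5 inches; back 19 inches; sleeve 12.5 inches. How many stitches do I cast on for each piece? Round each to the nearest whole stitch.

button band 13; right front 60; back 100; sleeve 66.

Rate = 21/4 = 5.25 sts per in.
button band: 2.5 × 5.25 = 13.12 → 13.
right front: 11.5 × 5.25 = 60.38 → 60.
back: 19 × 5.25 = 99.75 → 100.
sleeve: 12.5 × 5.25 = 65.62 → 66.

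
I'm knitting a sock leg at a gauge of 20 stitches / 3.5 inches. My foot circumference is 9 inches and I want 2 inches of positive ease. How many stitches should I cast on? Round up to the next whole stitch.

63 stitches.

Finished = 9 + 2 = 11 in.
20 / 3.5 = 5.714 sts per inch.
11.00 × 5.714 = 62.86 sts.
→ 63 sts.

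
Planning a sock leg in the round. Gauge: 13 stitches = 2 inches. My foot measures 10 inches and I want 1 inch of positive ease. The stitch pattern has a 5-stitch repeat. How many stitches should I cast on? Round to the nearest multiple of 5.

Finished = 10 + 1 = 11 inches.
13 / 2 = 6.5 sts/in.
11 × 6.5 = 71.50 sts.
Nearest multiple of 5: 70.

Cast on 70 stitches.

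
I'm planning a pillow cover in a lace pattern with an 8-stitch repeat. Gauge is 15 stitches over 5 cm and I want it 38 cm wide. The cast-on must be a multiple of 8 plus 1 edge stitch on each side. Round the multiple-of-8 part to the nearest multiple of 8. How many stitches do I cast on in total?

Cast on 114 stitches.

15 / 5 = 3 sts per cm.
38 × 3 = 114.00 sts.
Less 2 edge sts → 112.00 for the repeat.
Nearest multiple of 8: 112.
Add back 2 edge sts → 114.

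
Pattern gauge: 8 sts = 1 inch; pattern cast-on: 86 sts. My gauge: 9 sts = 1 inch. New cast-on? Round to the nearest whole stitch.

97 stitches.

Scale factor = 9 / 8 = 1.125.
86 × 9 / 8 = 96.75 sts.
→ 97 sts.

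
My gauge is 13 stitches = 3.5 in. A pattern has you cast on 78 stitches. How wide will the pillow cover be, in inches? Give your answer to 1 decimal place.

13 stitches / 3.5 inch = 3.714 stitches per inch.
78 / 3.714 = 21.00 inches.

21.0 inches.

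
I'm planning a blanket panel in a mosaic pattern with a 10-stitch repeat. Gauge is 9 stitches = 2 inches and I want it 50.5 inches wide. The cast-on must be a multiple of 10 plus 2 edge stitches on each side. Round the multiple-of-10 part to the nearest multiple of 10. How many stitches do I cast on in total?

224 stitches.

9 / 2 = 4.5 sts per inch.
50.5 × 4.5 = 227.25 sts.
Less 4 edge sts → 223.25 for the repeat.
Nearest multiple of 10: 220.
Add back 4 edge sts → 224.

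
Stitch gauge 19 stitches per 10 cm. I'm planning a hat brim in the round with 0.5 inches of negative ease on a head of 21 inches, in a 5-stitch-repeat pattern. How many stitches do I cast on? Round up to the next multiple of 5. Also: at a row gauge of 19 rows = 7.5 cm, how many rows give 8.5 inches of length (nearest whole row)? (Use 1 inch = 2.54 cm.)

Cast on 100 stitches; work 55 rows.

Finished = 21 − 0.5 = 20.5 inches.
20.5 inches × 2.54 = 52.07 cm.
19/10 = 1.9 sts per cm; 52.07 × 1.9 = 98.93 sts.
Next multiple of 5 → 100.
8.5 inches = 21.59 cm; × 2.533 = 54.69 → 55 rows.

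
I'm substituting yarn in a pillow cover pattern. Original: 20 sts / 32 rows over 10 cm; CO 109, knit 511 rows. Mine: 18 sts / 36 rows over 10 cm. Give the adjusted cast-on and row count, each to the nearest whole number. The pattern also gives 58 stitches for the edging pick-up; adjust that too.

Stitches: 109 × 18/20 = 98.10 → 98.
Rows: 511 × 36/32 = 574.88 → 575.
edging pick-up: 58 × 18/20 = 52.20 → 52.

Cast on 98 stitches; work 575 rows; edging pick-up 52 stitches.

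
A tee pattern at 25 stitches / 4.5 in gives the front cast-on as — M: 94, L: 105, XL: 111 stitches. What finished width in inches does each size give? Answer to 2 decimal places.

M 16.92 inches; L 18.90 inches; XL 19.98 inches.

25/4.5 = 5.556 sts per in.
M: 94 / 5.556 = 16.920 → 16.92 in.
L: 105 / 5.556 = 18.900 → 18.90 in.
XL: 111 / 5.556 = 19.980 → 19.98 in.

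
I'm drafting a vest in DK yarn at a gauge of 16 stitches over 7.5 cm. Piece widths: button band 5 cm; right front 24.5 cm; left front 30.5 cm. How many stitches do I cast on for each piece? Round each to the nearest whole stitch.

Rate = 16/7.5 = 2.133 sts per cm.
button band: 5 × 2.133 = 10.67 → 11.
right front: 24.5 × 2.133 = 52.27 → 52.
left front: 30.5 × 2.133 = 65.07 → 65.

button band 11; right front 52; left front 65.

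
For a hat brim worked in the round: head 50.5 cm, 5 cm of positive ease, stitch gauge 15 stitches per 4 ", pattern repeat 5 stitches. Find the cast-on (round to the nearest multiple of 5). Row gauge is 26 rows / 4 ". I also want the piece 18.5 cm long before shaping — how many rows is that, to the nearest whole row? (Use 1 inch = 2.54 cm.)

Cast on 80 stitches; work 47 rows.

Finished = 50.5 + 5 = 55.5 cm.
55.5 cm × 1/2.54 = 21.85 inches.
15/4 = 3.75 sts per in; 21.85 × 3.75 = 81.94 sts.
Nearest multiple of 5 → 80.
18.5 cm = 7.28 inches; × 6.5 = 47.34 → 47 rows.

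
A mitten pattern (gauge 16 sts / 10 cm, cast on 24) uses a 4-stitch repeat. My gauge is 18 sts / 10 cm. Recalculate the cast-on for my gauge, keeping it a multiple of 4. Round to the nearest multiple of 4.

24 × 18 / 16 = 27.00.
Nearest multiple of 4: 28.

Cast on 28 stitches.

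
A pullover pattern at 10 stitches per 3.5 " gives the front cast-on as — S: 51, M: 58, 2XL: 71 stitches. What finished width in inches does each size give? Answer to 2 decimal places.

S 17.85 inches; M 20.30 inches; 2XL 24.85 inches.

10/3.5 = 2.857 sts per in.
S: 51 / 2.857 = 17.850 → 17.85 in.
M: 58 / 2.857 = 20.300 → 20.30 in.
2XL: 71 / 2.857 = 24.850 → 24.85 in.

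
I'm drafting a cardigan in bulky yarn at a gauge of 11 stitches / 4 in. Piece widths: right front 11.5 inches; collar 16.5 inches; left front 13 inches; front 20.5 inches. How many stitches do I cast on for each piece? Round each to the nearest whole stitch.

Rate = 11/4 = 2.75 sts per in.
right front: 11.5 × 2.75 = 31.62 → 32.
collar: 16.5 × 2.75 = 45.38 → 45.
left front: 13 × 2.75 = 35.75 → 36.
front: 20.5 × 2.75 = 56.38 → 56.

right front 32; collar 45; left front 36; front 56.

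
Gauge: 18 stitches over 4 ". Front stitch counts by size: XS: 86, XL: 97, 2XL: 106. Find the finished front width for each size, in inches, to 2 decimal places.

18/4 = 4.5 sts per in.
XS: 86 / 4.5 = 19.111 → 19.11 in.
XL: 97 / 4.5 = 21.556 → 21.56 in.
2XL: 106 / 4.5 = 23.556 → 23.56 in.

XS 19.11 inches; XL 21.56 inches; 2XL 23.56 inches.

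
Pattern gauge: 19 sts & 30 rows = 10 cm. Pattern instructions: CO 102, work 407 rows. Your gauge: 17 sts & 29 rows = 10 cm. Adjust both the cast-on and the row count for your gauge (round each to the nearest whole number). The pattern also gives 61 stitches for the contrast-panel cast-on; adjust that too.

Cast on 91 stitches; work 393 rows; contrast-panel cast-on 55 stitches.

Stitches: 102 × 17/19 = 91.26 → 91.
Rows: 407 × 29/30 = 393.43 → 393.
contrast-panel cast-on: 61 × 17/19 = 54.58 → 55.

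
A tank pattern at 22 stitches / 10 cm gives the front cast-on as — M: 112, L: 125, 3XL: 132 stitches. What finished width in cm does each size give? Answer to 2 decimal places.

22/10 = 2.2 sts per cm.
M: 112 / 2.2 = 50.909 → 50.91 cm.
L: 125 / 2.2 = 56.818 → 56.82 cm.
3XL: 132 / 2.2 = 60.000 → 60.00 cm.

M 50.91 cm; L 56.82 cm; 3XL 60.00 cm.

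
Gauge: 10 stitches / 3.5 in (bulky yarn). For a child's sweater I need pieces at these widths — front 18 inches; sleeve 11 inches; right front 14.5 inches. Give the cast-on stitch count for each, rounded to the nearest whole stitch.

Rate = 10/3.5 = 2.857 sts per in.
front: 18 × 2.857 = 51.43 → 51.
sleeve: 11 × 2.857 = 31.43 → 31.
right front: 14.5 × 2.857 = 41.43 → 41.

front 51; sleeve 31; right front 41.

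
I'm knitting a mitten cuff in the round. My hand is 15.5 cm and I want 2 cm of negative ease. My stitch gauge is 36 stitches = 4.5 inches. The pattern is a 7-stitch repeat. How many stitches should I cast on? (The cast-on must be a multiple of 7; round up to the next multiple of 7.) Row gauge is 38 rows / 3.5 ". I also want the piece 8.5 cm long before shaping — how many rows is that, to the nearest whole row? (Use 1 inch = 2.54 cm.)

Finished = 15.5 − 2 = 13.5 cm.
13.5 cm × 1/2.54 = 5.31 inches.
36/4.5 = 8 sts per in; 5.31 × 8 = 42.52 sts.
Next multiple of 7 → 49.
8.5 cm = 3.35 inches; × 10.857 = 36.33 → 36 rows.

Cast on 49 stitches; work 36 rows.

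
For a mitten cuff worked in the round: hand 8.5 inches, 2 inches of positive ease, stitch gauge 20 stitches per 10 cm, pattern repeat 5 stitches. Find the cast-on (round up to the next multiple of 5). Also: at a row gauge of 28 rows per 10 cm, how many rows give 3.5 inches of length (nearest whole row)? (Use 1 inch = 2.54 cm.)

Cast on 55 stitches; work 25 rows.

Finished = 8.5 + 2 = 10.5 inches.
10.5 inches × 2.54 = 26.67 cm.
20/10 = 2 sts per cm; 26.67 × 2 = 53.34 sts.
Next multiple of 5 → 55.
3.5 inches = 8.89 cm; × 2.8 = 24.89 → 25 rows.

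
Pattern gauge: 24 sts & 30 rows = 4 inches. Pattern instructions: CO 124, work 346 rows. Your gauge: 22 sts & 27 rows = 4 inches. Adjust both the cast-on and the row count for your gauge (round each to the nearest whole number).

Cast on 114 stitches; work 311 rows.

Stitches: 124 × 22/24 = 113.67 → 114.
Rows: 346 × 27/30 = 311.40 → 311.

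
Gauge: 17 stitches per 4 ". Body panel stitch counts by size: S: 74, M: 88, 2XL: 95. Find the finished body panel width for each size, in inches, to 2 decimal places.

17/4 = 4.25 sts per in.
S: 74 / 4.25 = 17.412 → 17.41 in.
M: 88 / 4.25 = 20.706 → 20.71 in.
2XL: 95 / 4.25 = 22.353 → 22.35 in.

S 17.41 inches; M 20.71 inches; 2XL 22.35 inches.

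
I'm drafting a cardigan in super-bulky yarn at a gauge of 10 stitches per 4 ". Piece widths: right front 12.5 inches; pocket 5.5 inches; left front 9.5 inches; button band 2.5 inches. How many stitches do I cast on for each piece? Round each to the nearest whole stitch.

Rate = 10/4 = 2.5 sts per in.
right front: 12.5 × 2.5 = 31.25 → 31.
pocket: 5.5 × 2.5 = 13.75 → 14.
left front: 9.5 × 2.5 = 23.75 → 24.
button band: 2.5 × 2.5 = 6.25 → 6.

right front 31; pocket 14; left front 24; button band 6.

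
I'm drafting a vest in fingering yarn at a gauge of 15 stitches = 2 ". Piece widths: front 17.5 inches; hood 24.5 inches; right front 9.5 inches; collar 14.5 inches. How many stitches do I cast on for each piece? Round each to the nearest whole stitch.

Rate = 15/2 = 7.5 sts per in.
front: 17.5 × 7.5 = 131.25 → 131.
hood: 24.5 × 7.5 = 183.75 → 184.
right front: 9.5 × 7.5 = 71.25 → 71.
collar: 14.5 × 7.5 = 108.75 → 109.

front 131; hood 184; right front 71; collar 109.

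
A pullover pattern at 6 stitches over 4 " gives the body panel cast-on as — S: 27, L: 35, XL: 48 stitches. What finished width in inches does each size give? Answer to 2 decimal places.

6/4 = 1.5 sts per in.
S: 27 / 1.5 = 18.000 → 18.00 in.
L: 35 / 1.5 = 23.333 → 23.33 in.
XL: 48 / 1.5 = 32.000 → 32.00 in.

S 18.00 inches; L 23.33 inches; XL 32.00 inches.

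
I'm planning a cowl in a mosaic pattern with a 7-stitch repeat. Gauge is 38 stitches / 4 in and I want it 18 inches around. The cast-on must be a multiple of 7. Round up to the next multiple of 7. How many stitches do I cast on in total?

38 / 4 = 9.5 sts per inch.
18 × 9.5 = 171.00 sts.
Next multiple of 7: 175.

175 stitches.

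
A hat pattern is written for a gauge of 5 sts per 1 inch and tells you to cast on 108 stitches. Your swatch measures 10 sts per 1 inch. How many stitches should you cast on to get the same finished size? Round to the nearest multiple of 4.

Cast on 216 stitches.

Scale factor = 10 / 5 = 2.000.
108 × 10 / 5 = 216.00 sts.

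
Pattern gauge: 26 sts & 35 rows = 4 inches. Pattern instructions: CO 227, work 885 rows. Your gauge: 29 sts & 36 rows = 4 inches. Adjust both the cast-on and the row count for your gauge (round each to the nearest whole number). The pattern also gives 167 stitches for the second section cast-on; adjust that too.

Cast on 253 stitches; work 910 rows; second section cast-on 186 stitches.

Stitches: 227 × 29/26 = 253.19 → 253.
Rows: 885 × 36/35 = 910.29 → 910.
second section cast-on: 167 × 29/26 = 186.27 → 186.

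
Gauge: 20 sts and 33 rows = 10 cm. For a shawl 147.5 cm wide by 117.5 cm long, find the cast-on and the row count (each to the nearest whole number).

Cast on 295 stitches and work 388 rows.

Stitch gauge = 20/10 = 2 sts/cm; 147.5 × 2 = 295.00 → 295 sts.
Row gauge = 33/10 = 3.3 rows/cm; 117.5 × 3.3 = 387.75 → 388 rows.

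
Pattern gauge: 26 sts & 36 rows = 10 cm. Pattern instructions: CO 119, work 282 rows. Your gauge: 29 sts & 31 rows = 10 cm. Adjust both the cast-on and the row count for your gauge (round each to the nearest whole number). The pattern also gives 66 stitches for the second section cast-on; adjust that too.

Cast on 133 stitches; work 243 rows; second section cast-on 74 stitches.

Stitches: 119 × 29/26 = 132.73 → 133.
Rows: 282 × 31/36 = 242.83 → 243.
second section cast-on: 66 × 29/26 = 73.62 → 74.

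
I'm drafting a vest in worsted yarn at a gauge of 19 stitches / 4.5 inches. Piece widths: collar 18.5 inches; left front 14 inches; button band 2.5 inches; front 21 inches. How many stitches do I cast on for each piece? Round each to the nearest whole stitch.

Rate = 19/4.5 = 4.222 sts per in.
collar: 18.5 × 4.222 = 78.11 → 78.
left front: 14 × 4.222 = 59.11 → 59.
button band: 2.5 × 4.222 = 10.56 → 11.
front: 21 × 4.222 = 88.67 → 89.

collar 78; left front 59; button band 11; front 89.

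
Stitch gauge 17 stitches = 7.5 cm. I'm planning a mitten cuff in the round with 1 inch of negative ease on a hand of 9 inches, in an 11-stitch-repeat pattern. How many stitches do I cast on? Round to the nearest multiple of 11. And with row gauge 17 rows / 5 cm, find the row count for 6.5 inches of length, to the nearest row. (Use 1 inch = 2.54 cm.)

Cast on 44 stitches; work 56 rows.

Finished = 9 − 1 = 8 inches.
8 inches × 2.54 = 20.32 cm.
17/7.5 = 2.267 sts per cm; 20.32 × 2.267 = 46.06 sts.
Nearest multiple of 11 → 44.
6.5 inches = 16.51 cm; × 3.4 = 56.13 → 56 rows.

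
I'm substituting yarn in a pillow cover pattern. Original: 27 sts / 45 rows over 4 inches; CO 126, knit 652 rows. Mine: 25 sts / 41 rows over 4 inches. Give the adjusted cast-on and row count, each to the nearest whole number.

Cast on 117 stitches; work 594 rows.

Stitches: 126 × 25/27 = 116.67 → 117.
Rows: 652 × 41/45 = 594.04 → 594.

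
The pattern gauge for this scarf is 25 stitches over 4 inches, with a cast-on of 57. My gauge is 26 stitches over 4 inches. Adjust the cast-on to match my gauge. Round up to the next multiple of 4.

60 stitches.

Scale factor = 26 / 25 = 1.040.
57 × 26 / 25 = 59.28 sts.
→ 60 sts.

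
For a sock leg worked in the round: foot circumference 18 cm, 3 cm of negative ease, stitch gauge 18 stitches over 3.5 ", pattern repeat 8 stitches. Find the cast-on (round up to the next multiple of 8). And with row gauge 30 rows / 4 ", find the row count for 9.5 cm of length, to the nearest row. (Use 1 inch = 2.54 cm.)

Finished = 18 − 3 = 15 cm.
15 cm × 1/2.54 = 5.91 inches.
18/3.5 = 5.143 sts per in; 5.91 × 5.143 = 30.37 sts.
Next multiple of 8 → 32.
9.5 cm = 3.74 inches; × 7.5 = 28.05 → 28 rows.

Cast on 32 stitches; work 28 rows.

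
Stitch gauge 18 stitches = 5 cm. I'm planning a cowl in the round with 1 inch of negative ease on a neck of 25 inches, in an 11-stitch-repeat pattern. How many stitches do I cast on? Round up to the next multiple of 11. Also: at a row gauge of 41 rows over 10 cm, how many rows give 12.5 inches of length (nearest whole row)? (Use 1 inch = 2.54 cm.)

Cast on 220 stitches; work 130 rows.

Finished = 25 − 1 = 24 inches.
24 inches × 2.54 = 60.96 cm.
18/5 = 3.6 sts per cm; 60.96 × 3.6 = 219.46 sts.
Next multiple of 11 → 220.
12.5 inches = 31.75 cm; × 4.1 = 130.18 → 130 rows.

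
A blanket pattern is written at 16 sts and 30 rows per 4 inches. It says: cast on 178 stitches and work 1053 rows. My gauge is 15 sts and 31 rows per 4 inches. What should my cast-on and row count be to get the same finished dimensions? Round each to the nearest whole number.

Stitches: 178 × 15/16 = 166.88 → 167.
Rows: 1053 × 31/30 = 1088.10 → 1088.

Cast on 167 stitches; work 1088 rows.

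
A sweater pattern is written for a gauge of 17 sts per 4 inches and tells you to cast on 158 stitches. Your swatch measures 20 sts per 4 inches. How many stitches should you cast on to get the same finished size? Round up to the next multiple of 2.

186 stitches.

Scale factor = 20 / 17 = 1.176.
158 × 20 / 17 = 185.88 sts.
→ 186 sts.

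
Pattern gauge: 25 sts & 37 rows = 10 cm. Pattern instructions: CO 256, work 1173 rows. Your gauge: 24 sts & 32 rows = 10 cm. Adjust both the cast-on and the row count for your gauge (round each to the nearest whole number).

Stitches: 256 × 24/25 = 245.76 → 246.
Rows: 1173 × 32/37 = 1014.49 → 1014.

Cast on 246 stitches; work 1014 rows.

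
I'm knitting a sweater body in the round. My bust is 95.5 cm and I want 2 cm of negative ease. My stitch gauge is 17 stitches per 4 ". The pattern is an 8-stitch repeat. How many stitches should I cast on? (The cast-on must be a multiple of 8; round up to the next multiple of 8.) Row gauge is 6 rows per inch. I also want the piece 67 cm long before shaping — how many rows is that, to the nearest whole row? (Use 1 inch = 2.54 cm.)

Cast on 160 stitches; work 158 rows.

Finished = 95.5 − 2 = 93.5 cm.
93.5 cm × 1/2.54 = 36.81 inches.
17/4 = 4.25 sts per in; 36.81 × 4.25 = 156.45 sts.
Next multiple of 8 → 160.
67 cm = 26.38 inches; × 6 = 158.27 → 158 rows.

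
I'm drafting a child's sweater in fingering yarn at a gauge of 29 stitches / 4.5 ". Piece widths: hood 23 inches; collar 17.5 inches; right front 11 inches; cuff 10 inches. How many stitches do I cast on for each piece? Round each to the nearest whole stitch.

Rate = 29/4.5 = 6.444 sts per in.
hood: 23 × 6.444 = 148.22 → 148.
collar: 17.5 × 6.444 = 112.78 → 113.
right front: 11 × 6.444 = 70.89 → 71.
cuff: 10 × 6.444 = 64.44 → 64.

hood 148; collar 113; right front 71; cuff 64.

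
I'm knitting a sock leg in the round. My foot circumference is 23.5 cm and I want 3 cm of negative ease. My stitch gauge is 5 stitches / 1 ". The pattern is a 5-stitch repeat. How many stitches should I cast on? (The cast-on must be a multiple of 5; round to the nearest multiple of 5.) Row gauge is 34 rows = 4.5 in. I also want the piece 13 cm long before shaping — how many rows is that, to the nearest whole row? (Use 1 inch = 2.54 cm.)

Cast on 40 stitches; work 39 rows.

Finished = 23.5 − 3 = 20.5 cm.
20.5 cm × 1/2.54 = 8.07 inches.
5/1 = 5 sts per in; 8.07 × 5 = 40.35 sts.
Nearest multiple of 5 → 40.
13 cm = 5.12 inches; × 7.556 = 38.67 → 39 rows.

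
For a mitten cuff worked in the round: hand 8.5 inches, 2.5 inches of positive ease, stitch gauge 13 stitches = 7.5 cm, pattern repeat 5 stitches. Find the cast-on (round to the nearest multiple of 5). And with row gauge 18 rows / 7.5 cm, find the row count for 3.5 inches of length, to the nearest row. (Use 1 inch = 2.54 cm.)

Finished = 8.5 + 2.5 = 11 inches.
11 inches × 2.54 = 27.94 cm.
13/7.5 = 1.733 sts per cm; 27.94 × 1.733 = 48.43 sts.
Nearest multiple of 5 → 50.
3.5 inches = 8.89 cm; × 2.4 = 21.34 → 21 rows.

Cast on 50 stitches; work 21 rows.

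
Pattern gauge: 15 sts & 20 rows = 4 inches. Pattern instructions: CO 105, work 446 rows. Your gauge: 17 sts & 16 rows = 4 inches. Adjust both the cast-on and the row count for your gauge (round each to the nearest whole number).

Cast on 119 stitches; work 357 rows.

Stitches: 105 × 17/15 = 119.00 → 119.
Rows: 446 × 16/20 = 356.80 → 357.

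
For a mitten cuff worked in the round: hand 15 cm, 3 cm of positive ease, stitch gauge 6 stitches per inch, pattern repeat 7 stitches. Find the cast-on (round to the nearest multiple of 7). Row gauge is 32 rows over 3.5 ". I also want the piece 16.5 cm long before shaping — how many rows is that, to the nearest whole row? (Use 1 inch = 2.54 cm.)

Cast on 42 stitches; work 59 rows.

Finished = 15 + 3 = 18 cm.
18 cm × 1/2.54 = 7.09 inches.
6/1 = 6 sts per in; 7.09 × 6 = 42.52 sts.
Nearest multiple of 7 → 42.
16.5 cm = 6.50 inches; × 9.143 = 59.39 → 59 rows.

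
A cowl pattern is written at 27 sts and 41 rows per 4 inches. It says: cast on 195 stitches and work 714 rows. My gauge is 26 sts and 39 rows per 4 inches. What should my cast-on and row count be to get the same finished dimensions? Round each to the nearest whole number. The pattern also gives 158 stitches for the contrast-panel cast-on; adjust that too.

Stitches: 195 × 26/27 = 187.78 → 188.
Rows: 714 × 39/41 = 679.17 → 679.
contrast-panel cast-on: 158 × 26/27 = 152.15 → 152.

Cast on 188 stitches; work 679 rows; contrast-panel cast-on 152 stitches.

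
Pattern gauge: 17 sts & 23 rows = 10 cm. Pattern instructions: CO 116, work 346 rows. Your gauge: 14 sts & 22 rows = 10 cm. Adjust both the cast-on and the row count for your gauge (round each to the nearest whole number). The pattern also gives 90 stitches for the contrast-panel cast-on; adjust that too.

Stitches: 116 × 14/17 = 95.53 → 96.
Rows: 346 × 22/23 = 330.96 → 331.
contrast-panel cast-on: 90 × 14/17 = 74.12 → 74.

Cast on 96 stitches; work 331 rows; contrast-panel cast-on 74 stitches.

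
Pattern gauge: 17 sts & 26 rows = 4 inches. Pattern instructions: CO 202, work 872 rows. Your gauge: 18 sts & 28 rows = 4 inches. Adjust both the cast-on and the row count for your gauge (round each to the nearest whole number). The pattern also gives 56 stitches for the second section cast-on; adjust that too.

Stitches: 202 × 18/17 = 213.88 → 214.
Rows: 872 × 28/26 = 939.08 → 939.
second section cast-on: 56 × 18/17 = 59.29 → 59.

Cast on 214 stitches; work 939 rows; second section cast-on 59 stitches.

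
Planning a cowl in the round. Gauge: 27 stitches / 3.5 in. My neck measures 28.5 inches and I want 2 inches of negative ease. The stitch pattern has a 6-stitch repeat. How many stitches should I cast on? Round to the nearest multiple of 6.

CO 204 sts.

Finished = 28.5 − 2 = 26.5 inches.
27 / 3.5 = 7.714 sts/in.
26.5 × 7.714 = 204.43 sts.
Nearest multiple of 6: 204.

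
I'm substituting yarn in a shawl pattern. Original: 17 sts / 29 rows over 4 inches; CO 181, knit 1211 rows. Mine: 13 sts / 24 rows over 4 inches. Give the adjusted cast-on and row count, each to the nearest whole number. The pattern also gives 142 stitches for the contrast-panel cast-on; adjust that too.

Stitches: 181 × 13/17 = 138.41 → 138.
Rows: 1211 × 24/29 = 1002.21 → 1002.
contrast-panel cast-on: 142 × 13/17 = 108.59 → 109.

Cast on 138 stitches; work 1002 rows; contrast-panel cast-on 109 stitches.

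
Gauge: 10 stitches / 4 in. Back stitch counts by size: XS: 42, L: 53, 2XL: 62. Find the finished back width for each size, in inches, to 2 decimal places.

XS 16.80 inches; L 21.20 inches; 2XL 24.80 inches.

10/4 = 2.5 sts per in.
XS: 42 / 2.5 = 16.800 → 16.80 in.
L: 53 / 2.5 = 21.200 → 21.20 in.
2XL: 62 / 2.5 = 24.800 → 24.80 in.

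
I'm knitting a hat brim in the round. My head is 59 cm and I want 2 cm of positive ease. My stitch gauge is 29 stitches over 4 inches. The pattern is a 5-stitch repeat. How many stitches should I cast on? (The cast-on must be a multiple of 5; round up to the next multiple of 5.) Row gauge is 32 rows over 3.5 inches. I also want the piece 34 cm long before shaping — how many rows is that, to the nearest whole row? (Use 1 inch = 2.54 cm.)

Cast on 175 stitches; work 122 rows.

Finished = 59 + 2 = 61 cm.
61 cm × 1/2.54 = 24.02 inches.
29/4 = 7.25 sts per in; 24.02 × 7.25 = 174.11 sts.
Next multiple of 5 → 175.
34 cm = 13.39 inches; × 9.143 = 122.38 → 122 rows.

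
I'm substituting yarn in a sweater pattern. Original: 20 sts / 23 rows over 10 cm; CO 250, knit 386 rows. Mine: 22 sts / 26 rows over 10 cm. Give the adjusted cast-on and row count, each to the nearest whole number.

Cast on 275 stitches; work 436 rows.

Stitches: 250 × 22/20 = 275.00 → 275.
Rows: 386 × 26/23 = 436.35 → 436.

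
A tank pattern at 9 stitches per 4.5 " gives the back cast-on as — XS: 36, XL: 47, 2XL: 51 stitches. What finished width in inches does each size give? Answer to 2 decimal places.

XS 18.00 inches; XL 23.50 inches; 2XL 25.50 inches.

9/4.5 = 2 sts per in.
XS: 36 / 2 = 18.000 → 18.00 in.
XL: 47 / 2 = 23.500 → 23.50 in.
2XL: 51 / 2 = 25.500 → 25.50 in.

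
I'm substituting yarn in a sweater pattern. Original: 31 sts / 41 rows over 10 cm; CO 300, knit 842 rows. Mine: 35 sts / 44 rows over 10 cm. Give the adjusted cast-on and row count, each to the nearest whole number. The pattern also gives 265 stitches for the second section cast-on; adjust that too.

Stitches: 300 × 35/31 = 338.71 → 339.
Rows: 842 × 44/41 = 903.61 → 904.
second section cast-on: 265 × 35/31 = 299.19 → 299.

Cast on 339 stitches; work 904 rows; second section cast-on 299 stitches.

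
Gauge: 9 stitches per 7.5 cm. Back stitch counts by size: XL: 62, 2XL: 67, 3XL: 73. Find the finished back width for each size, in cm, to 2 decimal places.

9/7.5 = 1.2 sts per cm.
XL: 62 / 1.2 = 51.667 → 51.67 cm.
2XL: 67 / 1.2 = 55.833 → 55.83 cm.
3XL: 73 / 1.2 = 60.833 → 60.83 cm.

XL 51.67 cm; 2XL 55.83 cm; 3XL 60.83 cm.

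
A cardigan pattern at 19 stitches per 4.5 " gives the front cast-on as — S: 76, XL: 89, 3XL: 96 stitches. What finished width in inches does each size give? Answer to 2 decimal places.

19/4.5 = 4.222 sts per in.
S: 76 / 4.222 = 18.000 → 18.00 in.
XL: 89 / 4.222 = 21.079 → 21.08 in.
3XL: 96 / 4.222 = 22.737 → 22.74 in.

S 18.00 inches; XL 21.08 inches; 3XL 22.74 inches.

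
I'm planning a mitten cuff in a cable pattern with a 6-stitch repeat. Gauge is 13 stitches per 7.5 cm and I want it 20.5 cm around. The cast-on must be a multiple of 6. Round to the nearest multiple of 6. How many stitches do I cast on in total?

13 / 7.5 = 1.733 sts per cm.
20.5 × 1.733 = 35.53 sts.
Nearest multiple of 6: 36.

CO 36 sts.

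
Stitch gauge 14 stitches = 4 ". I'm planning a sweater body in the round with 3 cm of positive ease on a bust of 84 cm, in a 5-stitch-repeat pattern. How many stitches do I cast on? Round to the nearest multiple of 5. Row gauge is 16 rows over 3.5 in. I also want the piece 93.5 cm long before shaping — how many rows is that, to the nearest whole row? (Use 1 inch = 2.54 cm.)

Finished = 84 + 3 = 87 cm.
87 cm × 1/2.54 = 34.25 inches.
14/4 = 3.5 sts per in; 34.25 × 3.5 = 119.88 sts.
Nearest multiple of 5 → 120.
93.5 cm = 36.81 inches; × 4.571 = 168.28 → 168 rows.

Cast on 120 stitches; work 168 rows.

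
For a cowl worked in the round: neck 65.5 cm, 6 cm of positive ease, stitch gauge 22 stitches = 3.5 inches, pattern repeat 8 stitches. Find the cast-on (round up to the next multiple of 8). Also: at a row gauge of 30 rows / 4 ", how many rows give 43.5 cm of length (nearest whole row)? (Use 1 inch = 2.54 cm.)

Finished = 65.5 + 6 = 71.5 cm.
71.5 cm × 1/2.54 = 28.15 inches.
22/3.5 = 6.286 sts per in; 28.15 × 6.286 = 176.94 sts.
Next multiple of 8 → 184.
43.5 cm = 17.13 inches; × 7.5 = 128.44 → 128 rows.

Cast on 184 stitches; work 128 rows.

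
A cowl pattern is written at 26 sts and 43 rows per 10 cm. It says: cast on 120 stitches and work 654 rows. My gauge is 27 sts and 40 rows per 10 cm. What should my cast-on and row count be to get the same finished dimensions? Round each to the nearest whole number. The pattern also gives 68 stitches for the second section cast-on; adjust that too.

Stitches: 120 × 27/26 = 124.62 → 125.
Rows: 654 × 40/43 = 608.37 → 608.
second section cast-on: 68 × 27/26 = 70.62 → 71.

Cast on 125 stitches; work 608 rows; second section cast-on 71 stitches.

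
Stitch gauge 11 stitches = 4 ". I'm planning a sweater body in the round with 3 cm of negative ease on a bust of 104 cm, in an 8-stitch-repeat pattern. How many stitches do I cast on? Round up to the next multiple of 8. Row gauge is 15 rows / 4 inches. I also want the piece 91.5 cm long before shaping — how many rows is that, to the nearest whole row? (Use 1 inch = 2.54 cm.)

Finished = 104 − 3 = 101 cm.
101 cm × 1/2.54 = 39.76 inches.
11/4 = 2.75 sts per in; 39.76 × 2.75 = 109.35 sts.
Next multiple of 8 → 112.
91.5 cm = 36.02 inches; × 3.75 = 135.09 → 135 rows.

Cast on 112 stitches; work 135 rows.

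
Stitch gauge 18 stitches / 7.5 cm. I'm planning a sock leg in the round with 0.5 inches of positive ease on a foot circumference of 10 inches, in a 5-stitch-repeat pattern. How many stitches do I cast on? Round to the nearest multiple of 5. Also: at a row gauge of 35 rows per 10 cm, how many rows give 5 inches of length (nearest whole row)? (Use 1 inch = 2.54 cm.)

Finished = 10 + 0.5 = 10.5 inches.
10.5 inches × 2.54 = 26.67 cm.
18/7.5 = 2.4 sts per cm; 26.67 × 2.4 = 64.01 sts.
Nearest multiple of 5 → 65.
5 inches = 12.70 cm; × 3.5 = 44.45 → 44 rows.

Cast on 65 stitches; work 44 rows.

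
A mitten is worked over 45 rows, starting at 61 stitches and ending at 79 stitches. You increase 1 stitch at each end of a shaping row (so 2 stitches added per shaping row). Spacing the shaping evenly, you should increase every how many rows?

Stitches to add: |79 − 61| = 18.
Shaping rows needed: 18 / 2 = 9.
45 rows / 9 = every 5 rows.

Increase every 5th row.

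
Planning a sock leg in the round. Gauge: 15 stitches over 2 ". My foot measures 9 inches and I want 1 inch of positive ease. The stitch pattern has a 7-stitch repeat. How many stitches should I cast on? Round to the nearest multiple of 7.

CO 77 sts.

Finished = 9 + 1 = 10 inches.
15 / 2 = 7.5 sts/in.
10 × 7.5 = 75.00 sts.
Nearest multiple of 7: 77.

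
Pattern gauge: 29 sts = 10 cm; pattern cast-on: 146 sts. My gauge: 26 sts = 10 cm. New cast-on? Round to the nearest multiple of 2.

130 stitches.

Scale factor = 26 / 29 = 0.897.
146 × 26 / 29 = 130.90 sts.
→ 130 sts.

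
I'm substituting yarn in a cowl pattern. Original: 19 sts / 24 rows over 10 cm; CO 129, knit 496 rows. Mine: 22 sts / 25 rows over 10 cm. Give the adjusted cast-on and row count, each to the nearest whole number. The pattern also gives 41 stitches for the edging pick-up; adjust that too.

Stitches: 129 × 22/19 = 149.37 → 149.
Rows: 496 × 25/24 = 516.67 → 517.
edging pick-up: 41 × 22/19 = 47.47 → 47.

Cast on 149 stitches; work 517 rows; edging pick-up 47 stitches.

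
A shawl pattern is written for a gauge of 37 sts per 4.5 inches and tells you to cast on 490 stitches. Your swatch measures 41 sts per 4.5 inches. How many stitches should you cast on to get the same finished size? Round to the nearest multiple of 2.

Scale factor = 41 / 37 = 1.108.
490 × 41 / 37 = 542.97 sts.
→ 542 sts.

CO 542 sts.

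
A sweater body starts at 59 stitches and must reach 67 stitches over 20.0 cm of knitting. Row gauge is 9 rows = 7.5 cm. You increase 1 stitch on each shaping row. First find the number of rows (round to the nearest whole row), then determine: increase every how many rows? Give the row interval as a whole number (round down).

Rows = 20.0 × 1.2 = 24.0 → 24 rows.
Stitches to add: 8 → 8 shaping rows (at 1 st each).
24 / 8 = 3.00 → every 3 rows.

Increase every 3rd row.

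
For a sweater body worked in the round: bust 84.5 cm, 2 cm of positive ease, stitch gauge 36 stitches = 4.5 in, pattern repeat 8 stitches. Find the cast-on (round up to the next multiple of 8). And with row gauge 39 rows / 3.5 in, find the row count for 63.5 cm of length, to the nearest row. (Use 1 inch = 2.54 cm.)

Cast on 280 stitches; work 279 rows.

Finished = 84.5 + 2 = 86.5 cm.
86.5 cm × 1/2.54 = 34.06 inches.
36/4.5 = 8 sts per in; 34.06 × 8 = 272.44 sts.
Next multiple of 8 → 280.
63.5 cm = 25.00 inches; × 11.143 = 278.57 → 279 rows.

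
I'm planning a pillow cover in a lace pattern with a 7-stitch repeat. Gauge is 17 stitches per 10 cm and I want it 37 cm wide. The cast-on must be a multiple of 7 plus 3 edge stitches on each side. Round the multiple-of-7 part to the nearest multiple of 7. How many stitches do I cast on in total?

17 / 10 = 1.7 sts per cm.
37 × 1.7 = 62.90 sts.
Less 6 edge sts → 56.90 for the repeat.
Nearest multiple of 7: 56.
Add back 6 edge sts → 62.

CO 62 sts.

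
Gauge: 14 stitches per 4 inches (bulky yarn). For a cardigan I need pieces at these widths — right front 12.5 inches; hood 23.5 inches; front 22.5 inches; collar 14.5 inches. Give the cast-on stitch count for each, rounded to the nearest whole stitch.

Rate = 14/4 = 3.5 sts per in.
right front: 12.5 × 3.5 = 43.75 → 44.
hood: 23.5 × 3.5 = 82.25 → 82.
front: 22.5 × 3.5 = 78.75 → 79.
collar: 14.5 × 3.5 = 50.75 → 51.

right front 44; hood 82; front 79; collar 51.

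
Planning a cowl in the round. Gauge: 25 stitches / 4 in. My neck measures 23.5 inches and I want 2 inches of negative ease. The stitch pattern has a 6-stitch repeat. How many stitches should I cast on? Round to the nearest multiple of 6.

132 stitches.

Finished = 23.5 − 2 = 21.5 inches.
25 / 4 = 6.25 sts/in.
21.5 × 6.25 = 134.38 sts.
Nearest multiple of 6: 132.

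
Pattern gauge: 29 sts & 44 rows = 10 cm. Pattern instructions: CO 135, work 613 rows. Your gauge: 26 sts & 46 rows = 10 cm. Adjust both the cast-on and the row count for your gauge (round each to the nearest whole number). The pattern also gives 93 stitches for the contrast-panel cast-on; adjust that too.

Cast on 121 stitches; work 641 rows; contrast-panel cast-on 83 stitches.

Stitches: 135 × 26/29 = 121.03 → 121.
Rows: 613 × 46/44 = 640.86 → 641.
contrast-panel cast-on: 93 × 26/29 = 83.38 → 83.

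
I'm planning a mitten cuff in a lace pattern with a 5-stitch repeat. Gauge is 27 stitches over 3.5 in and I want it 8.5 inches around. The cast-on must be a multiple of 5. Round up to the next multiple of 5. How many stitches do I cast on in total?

27 / 3.5 = 7.714 sts per inch.
8.5 × 7.714 = 65.57 sts.
Next multiple of 5: 70.

Cast on 70 stitches.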